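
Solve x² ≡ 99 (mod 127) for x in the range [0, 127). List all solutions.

Since 127 ≡ 3 (mod 4), a square root of 99 is 99^((127+1)/4) = 99^32 mod 127.
Repeated squaring: 99^2≡22, 99^4≡103, 99^8≡68, 99^16≡52, 99^32≡37 (mod 127).
99^32 = 99^(32) ≡ 37 (mod 127).
Check: 37² = 1369 ≡ 99 (mod 127). The two roots are 37 and 90.

37, 90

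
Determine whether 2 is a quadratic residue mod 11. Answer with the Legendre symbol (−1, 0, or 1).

-1

Euler's criterion: (2/11) ≡ 2^5 (mod 11).
2^2 ≡ 4 (mod 11)
2^4 ≡ 5 (mod 11)
2^5 = 2^(4+1) ≡ 10 (mod 11).
Result is 10 ≡ −1, so (2/11) = −1.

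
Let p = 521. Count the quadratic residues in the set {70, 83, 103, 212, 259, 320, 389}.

(70/521) = -1 → non-residue.
(83/521) = +1 → QR.
(103/521) = -1 → non-residue.
(212/521) = +1 → QR.
(259/521) = -1 → non-residue.
(320/521) = +1 → QR.
(389/521) = -1 → non-residue.
Total quadratic residues among the 7: 3.

3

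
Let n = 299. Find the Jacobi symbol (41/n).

-1

Reciprocity: 41 ≡ 1 and 299 ≡ 3 (mod 4), so (41/299) = +(299/41).
Reduce top mod 41: now compute (12/41).
Pull out 2^2: since 41 ≡ 1 (mod 8), (2/41) = +1, so (2/41)^2 = +1.
Reciprocity: 3 ≡ 3 and 41 ≡ 1 (mod 4), so (3/41) = +(41/3).
Reduce top mod 3: now compute (2/3).
Pull out 2: since 3 ≡ 3 (mod 8), (2/3) = -1.
Reached (1/3) = 1. Collecting the sign flips along the way, the symbol is -1.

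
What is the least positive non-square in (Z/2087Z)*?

(2/2087) = +1, so 2 is a residue.
(3/2087) = +1, so 3 is a residue.
(4/2087) = +1, so 4 is a residue.
(5/2087) = −1, so 5 is the smallest positive non-residue mod 2087.

5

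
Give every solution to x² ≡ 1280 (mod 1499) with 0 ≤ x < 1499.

Since 1499 ≡ 3 (mod 4), a square root of 1280 is 1280^((1499+1)/4) = 1280^375 mod 1499.
Repeated squaring: 1280^2≡1492, 1280^4≡49, 1280^8≡902, 1280^16≡1146, 1280^32≡192, 1280^64≡888, 1280^128≡70, 1280^256≡403 (mod 1499).
1280^375 = 1280^(256+64+32+16+4+2+1) ≡ 676 (mod 1499).
Check: 676² = 456976 ≡ 1280 (mod 1499). The two roots are 676 and 823.

676, 823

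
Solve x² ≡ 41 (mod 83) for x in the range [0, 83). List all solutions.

37, 46

Since 83 ≡ 3 (mod 4), a square root of 41 is 41^((83+1)/4) = 41^21 mod 83.
Repeated squaring: 41^2≡21, 41^4≡26, 41^8≡12, 41^16≡61 (mod 83).
41^21 = 41^(16+4+1) ≡ 37 (mod 83).
Check: 37² = 1369 ≡ 41 (mod 83). The two roots are 37 and 46.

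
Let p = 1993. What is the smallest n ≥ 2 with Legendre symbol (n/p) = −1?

(2/1993) = +1, so 2 is a residue.
(3/1993) = +1, so 3 is a residue.
(4/1993) = +1, so 4 is a residue.
(5/1993) = −1, so 5 is the smallest positive non-residue mod 1993.

5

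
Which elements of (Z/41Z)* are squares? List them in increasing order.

Square k = 1,…,20 (k and 41−k give the same square):
1²=1, 2²=4, 3²=9, 4²=16, 5²=25, 6²=36, 7²≡8, 8²≡23, 9²≡40, 10²≡18, 11²≡39, 12²≡21, 13²≡5, 14²≡32, 15²≡20, 16²≡10, 17²≡2, 18²≡37, 19²≡33, 20²≡31 (mod 41).
So the quadratic residues mod 41 are {1, 2, 4, 5, 8, 9, 10, 16, 18, 20, 21, 23, 25, 31, 32, 33, 36, 37, 39, 40}.

1 2 4 5 8 9 10 16 18 20 21 23 25 31 32 33 36 37 39 40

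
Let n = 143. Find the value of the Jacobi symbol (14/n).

1

Pull out 2: since 143 ≡ 7 (mod 8), (2/143) = +1.
Reciprocity: 7 ≡ 3 and 143 ≡ 3 (mod 4), so (7/143) = −(143/7).
Reduce top mod 7: now compute (3/7).
Reciprocity: 3 ≡ 3 and 7 ≡ 3 (mod 4), so (3/7) = −(7/3).
Reduce top mod 3: now compute (1/3).
Reached (1/3) = 1. Collecting the sign flips along the way, the symbol is +1.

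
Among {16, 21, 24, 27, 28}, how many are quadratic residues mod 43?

3

(16/43) = +1 → QR.
(21/43) = +1 → QR.
(24/43) = +1 → QR.
(27/43) = -1 → non-residue.
(28/43) = -1 → non-residue.
Total quadratic residues among the 5: 3.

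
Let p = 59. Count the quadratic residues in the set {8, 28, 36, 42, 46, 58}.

(8/59) = -1 → non-residue.
(28/59) = +1 → QR.
(36/59) = +1 → QR.
(42/59) = -1 → non-residue.
(46/59) = +1 → QR.
(58/59) = -1 → non-residue.
Total quadratic residues among the 6: 3.

3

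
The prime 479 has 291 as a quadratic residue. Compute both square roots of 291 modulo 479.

214, 265

Since 479 ≡ 3 (mod 4), a square root of 291 is 291^((479+1)/4) = 291^120 mod 479.
Repeated squaring: 291^2≡377, 291^4≡345, 291^8≡233, 291^16≡162, 291^32≡378, 291^64≡142 (mod 479).
291^120 = 291^(64+32+16+8) ≡ 214 (mod 479).
Check: 214² = 45796 ≡ 291 (mod 479). The two roots are 214 and 265.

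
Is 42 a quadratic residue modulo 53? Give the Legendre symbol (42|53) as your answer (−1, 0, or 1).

Euler's criterion: (42/53) ≡ 42^26 (mod 53).
42^2 ≡ 15 (mod 53)
42^4 ≡ 13 (mod 53)
42^8 ≡ 10 (mod 53)
42^16 ≡ 47 (mod 53)
42^26 = 42^(16+8+2) ≡ 1 (mod 53).
Result is 1, so (42/53) = 1.

1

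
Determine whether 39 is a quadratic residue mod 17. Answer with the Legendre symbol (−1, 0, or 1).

-1

First reduce: 39 ≡ 5 (mod 17).
Reciprocity: 5 ≡ 1 and 17 ≡ 1 (mod 4), so (5/17) = +(17/5).
Reduce top mod 5: now compute (2/5).
Pull out 2: since 5 ≡ 5 (mod 8), (2/5) = -1.
Reached (1/5) = 1. Collecting the sign flips along the way, the symbol is -1.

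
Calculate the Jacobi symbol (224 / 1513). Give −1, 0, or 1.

Pull out 2^5: since 1513 ≡ 1 (mod 8), (2/1513) = +1, so (2/1513)^5 = +1.
Reciprocity: 7 ≡ 3 and 1513 ≡ 1 (mod 4), so (7/1513) = +(1513/7).
Reduce top mod 7: now compute (1/7).
Reached (1/7) = 1. Collecting the sign flips along the way, the symbol is +1.

1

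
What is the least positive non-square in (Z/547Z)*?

(2/547) = −1, so 2 is the smallest positive non-residue mod 547.

2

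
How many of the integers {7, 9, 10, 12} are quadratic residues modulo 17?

(7/17) = -1 → non-residue.
(9/17) = +1 → QR.
(10/17) = -1 → non-residue.
(12/17) = -1 → non-residue.
Total quadratic residues among the 4: 1.

1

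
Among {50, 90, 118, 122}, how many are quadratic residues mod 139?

2

(50/139) = -1 → non-residue.
(90/139) = -1 → non-residue.
(118/139) = +1 → QR.
(122/139) = +1 → QR.
Total quadratic residues among the 4: 2.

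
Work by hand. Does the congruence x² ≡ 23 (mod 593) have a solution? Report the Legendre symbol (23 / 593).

Euler's criterion: (23/593) ≡ 23^296 (mod 593).
23^2 ≡ 529 (mod 593)
23^4 ≡ 538 (mod 593)
23^8 ≡ 60 (mod 593)
23^16 ≡ 42 (mod 593)
23^32 ≡ 578 (mod 593)
23^64 ≡ 225 (mod 593)
23^128 ≡ 220 (mod 593)
23^256 ≡ 367 (mod 593)
23^296 = 23^(256+32+8) ≡ 1 (mod 593).
Result is 1, so (23/593) = 1.

1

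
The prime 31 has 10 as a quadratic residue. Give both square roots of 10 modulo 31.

Since 31 ≡ 3 (mod 4), a square root of 10 is 10^((31+1)/4) = 10^8 mod 31.
Repeated squaring: 10^2≡7, 10^4≡18, 10^8≡14 (mod 31).
10^8 = 10^(8) ≡ 14 (mod 31).
Check: 14² = 196 ≡ 10 (mod 31). The two roots are 14 and 17.

14, 17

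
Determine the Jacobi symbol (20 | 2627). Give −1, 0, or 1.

-1

Pull out 2^2: since 2627 ≡ 3 (mod 8), (2/2627) = -1, so (2/2627)^2 = +1.
Reciprocity: 5 ≡ 1 and 2627 ≡ 3 (mod 4), so (5/2627) = +(2627/5).
Reduce top mod 5: now compute (2/5).
Pull out 2: since 5 ≡ 5 (mod 8), (2/5) = -1.
Reached (1/5) = 1. Collecting the sign flips along the way, the symbol is -1.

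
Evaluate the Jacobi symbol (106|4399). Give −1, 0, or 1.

0

Pull out 2: since 4399 ≡ 7 (mod 8), (2/4399) = +1.
Reciprocity: 53 ≡ 1 and 4399 ≡ 3 (mod 4), so (53/4399) = +(4399/53).
Reduce top mod 53: now compute (0/53).
Top reduces to 0: gcd > 1, so the symbol is 0.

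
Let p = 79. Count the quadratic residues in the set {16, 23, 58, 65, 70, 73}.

4

(16/79) = +1 → QR.
(23/79) = +1 → QR.
(58/79) = -1 → non-residue.
(65/79) = +1 → QR.
(70/79) = -1 → non-residue.
(73/79) = +1 → QR.
Total quadratic residues among the 6: 4.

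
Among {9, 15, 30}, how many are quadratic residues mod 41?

(9/41) = +1 → QR.
(15/41) = -1 → non-residue.
(30/41) = -1 → non-residue.
Total quadratic residues among the 3: 1.

1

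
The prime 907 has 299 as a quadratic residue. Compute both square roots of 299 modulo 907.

Since 907 ≡ 3 (mod 4), a square root of 299 is 299^((907+1)/4) = 299^227 mod 907.
Repeated squaring: 299^2≡515, 299^4≡381, 299^8≡41, 299^16≡774, 299^32≡456, 299^64≡233, 299^128≡776 (mod 907).
299^227 = 299^(128+64+32+2+1) ≡ 462 (mod 907).
Check: 462² = 213444 ≡ 299 (mod 907). The two roots are 445 and 462.

445, 462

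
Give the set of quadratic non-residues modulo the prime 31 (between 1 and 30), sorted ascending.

Square k = 1,…,15 (k and 31−k give the same square):
1²=1, 2²=4, 3²=9, 4²=16, 5²=25, 6²≡5, 7²≡18, 8²≡2, 9²≡19, 10²≡7, 11²≡28, 12²≡20, 13²≡14, 14²≡10, 15²≡8 (mod 31).
The residues are {1, 2, 4, 5, 7, 8, 9, 10, 14, 16, 18, 19, 20, 25, 28}; the non-residues are the remaining 15 nonzero classes.

3,6,11,12,13,15,17,21,22,23,24,26,27,29,30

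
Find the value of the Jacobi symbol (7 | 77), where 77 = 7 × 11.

Reciprocity: 7 ≡ 3 and 77 ≡ 1 (mod 4), so (7/77) = +(77/7).
Reduce top mod 7: now compute (0/7).
Top reduces to 0: gcd > 1, so the symbol is 0.

0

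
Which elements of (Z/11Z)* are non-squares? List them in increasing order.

2, 6, 7, 8, 10

Square k = 1,…,5 (k and 11−k give the same square):
1²=1, 2²=4, 3²=9, 4²≡5, 5²≡3 (mod 11).
The residues are {1, 3, 4, 5, 9}; the non-residues are the remaining 5 nonzero classes.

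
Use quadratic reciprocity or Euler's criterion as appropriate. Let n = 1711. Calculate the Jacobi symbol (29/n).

0

Reciprocity: 29 ≡ 1 and 1711 ≡ 3 (mod 4), so (29/1711) = +(1711/29).
Reduce top mod 29: now compute (0/29).
Top reduces to 0: gcd > 1, so the symbol is 0.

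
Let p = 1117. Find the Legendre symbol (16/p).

1

Pull out 2^4: since 1117 ≡ 5 (mod 8), (2/1117) = -1, so (2/1117)^4 = +1.
Reached (1/1117) = 1. Collecting the sign flips along the way, the symbol is +1.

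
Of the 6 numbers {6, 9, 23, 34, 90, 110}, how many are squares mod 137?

2

(6/137) = -1 → non-residue.
(9/137) = +1 → QR.
(23/137) = -1 → non-residue.
(34/137) = +1 → QR.
(90/137) = -1 → non-residue.
(110/137) = -1 → non-residue.
Total quadratic residues among the 6: 2.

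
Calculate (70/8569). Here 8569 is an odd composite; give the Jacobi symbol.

1

Pull out 2: since 8569 ≡ 1 (mod 8), (2/8569) = +1.
Reciprocity: 35 ≡ 3 and 8569 ≡ 1 (mod 4), so (35/8569) = +(8569/35).
Reduce top mod 35: now compute (29/35).
Reciprocity: 29 ≡ 1 and 35 ≡ 3 (mod 4), so (29/35) = +(35/29).
Reduce top mod 29: now compute (6/29).
Pull out 2: since 29 ≡ 5 (mod 8), (2/29) = -1.
Reciprocity: 3 ≡ 3 and 29 ≡ 1 (mod 4), so (3/29) = +(29/3).
Reduce top mod 3: now compute (2/3).
Pull out 2: since 3 ≡ 3 (mod 8), (2/3) = -1.
Reached (1/3) = 1. Collecting the sign flips along the way, the symbol is +1.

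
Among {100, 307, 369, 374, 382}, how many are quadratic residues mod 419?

2

(100/419) = +1 → QR.
(307/419) = -1 → non-residue.
(369/419) = +1 → QR.
(374/419) = -1 → non-residue.
(382/419) = -1 → non-residue.
Total quadratic residues among the 5: 2.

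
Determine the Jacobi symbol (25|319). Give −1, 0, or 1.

Reciprocity: 25 ≡ 1 and 319 ≡ 3 (mod 4), so (25/319) = +(319/25).
Reduce top mod 25: now compute (19/25).
Reciprocity: 19 ≡ 3 and 25 ≡ 1 (mod 4), so (19/25) = +(25/19).
Reduce top mod 19: now compute (6/19).
Pull out 2: since 19 ≡ 3 (mod 8), (2/19) = -1.
Reciprocity: 3 ≡ 3 and 19 ≡ 3 (mod 4), so (3/19) = −(19/3).
Reduce top mod 3: now compute (1/3).
Reached (1/3) = 1. Collecting the sign flips along the way, the symbol is +1.

1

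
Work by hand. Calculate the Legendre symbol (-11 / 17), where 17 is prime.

-1

First reduce: -11 ≡ 6 (mod 17).
Pull out 2: since 17 ≡ 1 (mod 8), (2/17) = +1.
Reciprocity: 3 ≡ 3 and 17 ≡ 1 (mod 4), so (3/17) = +(17/3).
Reduce top mod 3: now compute (2/3).
Pull out 2: since 3 ≡ 3 (mod 8), (2/3) = -1.
Reached (1/3) = 1. Collecting the sign flips along the way, the symbol is -1.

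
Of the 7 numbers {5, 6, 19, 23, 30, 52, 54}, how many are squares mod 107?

4

(5/107) = -1 → non-residue.
(6/107) = -1 → non-residue.
(19/107) = +1 → QR.
(23/107) = +1 → QR.
(30/107) = +1 → QR.
(52/107) = +1 → QR.
(54/107) = -1 → non-residue.
Total quadratic residues among the 7: 4.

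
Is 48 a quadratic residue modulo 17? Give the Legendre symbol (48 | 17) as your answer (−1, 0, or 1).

First reduce: 48 ≡ 14 (mod 17).
Pull out 2: since 17 ≡ 1 (mod 8), (2/17) = +1.
Reciprocity: 7 ≡ 3 and 17 ≡ 1 (mod 4), so (7/17) = +(17/7).
Reduce top mod 7: now compute (3/7).
Reciprocity: 3 ≡ 3 and 7 ≡ 3 (mod 4), so (3/7) = −(7/3).
Reduce top mod 3: now compute (1/3).
Reached (1/3) = 1. Collecting the sign flips along the way, the symbol is -1.

-1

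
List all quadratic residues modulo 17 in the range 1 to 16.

Square k = 1,…,8 (k and 17−k give the same square):
1²=1, 2²=4, 3²=9, 4²=16, 5²≡8, 6²≡2, 7²≡15, 8²≡13 (mod 17).
So the quadratic residues mod 17 are {1, 2, 4, 8, 9, 13, 15, 16}.

1 2 4 8 9 13 15 16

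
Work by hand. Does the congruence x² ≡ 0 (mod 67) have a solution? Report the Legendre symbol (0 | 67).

0

Top reduces to 0: gcd > 1, so the symbol is 0.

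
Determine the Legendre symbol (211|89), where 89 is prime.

-1

First reduce: 211 ≡ 33 (mod 89).
Reciprocity: 33 ≡ 1 and 89 ≡ 1 (mod 4), so (33/89) = +(89/33).
Reduce top mod 33: now compute (23/33).
Reciprocity: 23 ≡ 3 and 33 ≡ 1 (mod 4), so (23/33) = +(33/23).
Reduce top mod 23: now compute (10/23).
Pull out 2: since 23 ≡ 7 (mod 8), (2/23) = +1.
Reciprocity: 5 ≡ 1 and 23 ≡ 3 (mod 4), so (5/23) = +(23/5).
Reduce top mod 5: now compute (3/5).
Reciprocity: 3 ≡ 3 and 5 ≡ 1 (mod 4), so (3/5) = +(5/3).
Reduce top mod 3: now compute (2/3).
Pull out 2: since 3 ≡ 3 (mod 8), (2/3) = -1.
Reached (1/3) = 1. Collecting the sign flips along the way, the symbol is -1.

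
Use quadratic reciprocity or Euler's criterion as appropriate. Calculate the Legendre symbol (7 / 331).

Reciprocity: 7 ≡ 3 and 331 ≡ 3 (mod 4), so (7/331) = −(331/7).
Reduce top mod 7: now compute (2/7).
Pull out 2: since 7 ≡ 7 (mod 8), (2/7) = +1.
Reached (1/7) = 1. Collecting the sign flips along the way, the symbol is -1.

-1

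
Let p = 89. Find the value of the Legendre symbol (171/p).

First reduce: 171 ≡ 82 (mod 89).
Pull out 2: since 89 ≡ 1 (mod 8), (2/89) = +1.
Reciprocity: 41 ≡ 1 and 89 ≡ 1 (mod 4), so (41/89) = +(89/41).
Reduce top mod 41: now compute (7/41).
Reciprocity: 7 ≡ 3 and 41 ≡ 1 (mod 4), so (7/41) = +(41/7).
Reduce top mod 7: now compute (6/7).
Pull out 2: since 7 ≡ 7 (mod 8), (2/7) = +1.
Reciprocity: 3 ≡ 3 and 7 ≡ 3 (mod 4), so (3/7) = −(7/3).
Reduce top mod 3: now compute (1/3).
Reached (1/3) = 1. Collecting the sign flips along the way, the symbol is -1.

-1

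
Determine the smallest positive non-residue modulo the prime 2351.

(2/2351) = +1, so 2 is a residue.
(3/2351) = +1, so 3 is a residue.
(4/2351) = +1, so 4 is a residue.
(5/2351) = +1, so 5 is a residue.
(6/2351) = +1, so 6 is a residue.
(7/2351) = +1, so 7 is a residue.
(8/2351) = +1, so 8 is a residue.
(9/2351) = +1, so 9 is a residue.
(10/2351) = +1, so 10 is a residue.
(11/2351) = +1, so 11 is a residue.
(12/2351) = +1, so 12 is a residue.
(13/2351) = −1, so 13 is the smallest positive non-residue mod 2351.

13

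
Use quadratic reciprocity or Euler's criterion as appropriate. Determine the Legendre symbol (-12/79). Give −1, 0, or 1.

1

First reduce: -12 ≡ 67 (mod 79).
Reciprocity: 67 ≡ 3 and 79 ≡ 3 (mod 4), so (67/79) = −(79/67).
Reduce top mod 67: now compute (12/67).
Pull out 2^2: since 67 ≡ 3 (mod 8), (2/67) = -1, so (2/67)^2 = +1.
Reciprocity: 3 ≡ 3 and 67 ≡ 3 (mod 4), so (3/67) = −(67/3).
Reduce top mod 3: now compute (1/3).
Reached (1/3) = 1. Collecting the sign flips along the way, the symbol is +1.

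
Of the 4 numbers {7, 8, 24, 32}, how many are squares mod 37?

(7/37) = +1 → QR.
(8/37) = -1 → non-residue.
(24/37) = -1 → non-residue.
(32/37) = -1 → non-residue.
Total quadratic residues among the 4: 1.

1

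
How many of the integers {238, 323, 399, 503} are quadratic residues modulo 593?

2

(238/593) = -1 → non-residue.
(323/593) = +1 → QR.
(399/593) = +1 → QR.
(503/593) = -1 → non-residue.
Total quadratic residues among the 4: 2.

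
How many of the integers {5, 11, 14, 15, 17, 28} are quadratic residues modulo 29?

2

(5/29) = +1 → QR.
(11/29) = -1 → non-residue.
(14/29) = -1 → non-residue.
(15/29) = -1 → non-residue.
(17/29) = -1 → non-residue.
(28/29) = +1 → QR.
Total quadratic residues among the 6: 2.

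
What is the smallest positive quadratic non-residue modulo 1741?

2

(2/1741) = −1, so 2 is the smallest positive non-residue mod 1741.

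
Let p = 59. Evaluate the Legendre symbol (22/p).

Euler's criterion: (22/59) ≡ 22^29 (mod 59).
22^2 ≡ 12 (mod 59)
22^4 ≡ 26 (mod 59)
22^8 ≡ 27 (mod 59)
22^16 ≡ 21 (mod 59)
22^29 = 22^(16+8+4+1) ≡ 1 (mod 59).
Result is 1, so (22/59) = 1.

1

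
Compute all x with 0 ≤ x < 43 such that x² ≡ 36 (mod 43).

6, 37

Since 43 ≡ 3 (mod 4), a square root of 36 is 36^((43+1)/4) = 36^11 mod 43.
Repeated squaring: 36^2≡6, 36^4≡36, 36^8≡6 (mod 43).
36^11 = 36^(8+2+1) ≡ 6 (mod 43).
Check: 6² = 36 ≡ 36 (mod 43). The two roots are 6 and 37.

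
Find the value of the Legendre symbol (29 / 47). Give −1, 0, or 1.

-1

Euler's criterion: (29/47) ≡ 29^23 (mod 47).
29^2 ≡ 42 (mod 47)
29^4 ≡ 25 (mod 47)
29^8 ≡ 14 (mod 47)
29^16 ≡ 8 (mod 47)
29^23 = 29^(16+4+2+1) ≡ 46 (mod 47).
Result is 46 ≡ −1, so (29/47) = −1.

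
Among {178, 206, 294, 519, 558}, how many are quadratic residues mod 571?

3

(178/571) = +1 → QR.
(206/571) = +1 → QR.
(294/571) = +1 → QR.
(519/571) = -1 → non-residue.
(558/571) = -1 → non-residue.
Total quadratic residues among the 5: 3.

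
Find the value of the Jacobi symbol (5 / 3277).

-1

Reciprocity: 5 ≡ 1 and 3277 ≡ 1 (mod 4), so (5/3277) = +(3277/5).
Reduce top mod 5: now compute (2/5).
Pull out 2: since 5 ≡ 5 (mod 8), (2/5) = -1.
Reached (1/5) = 1. Collecting the sign flips along the way, the symbol is -1.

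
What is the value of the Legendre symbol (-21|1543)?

First reduce: -21 ≡ 1522 (mod 1543).
Pull out 2: since 1543 ≡ 7 (mod 8), (2/1543) = +1.
Reciprocity: 761 ≡ 1 and 1543 ≡ 3 (mod 4), so (761/1543) = +(1543/761).
Reduce top mod 761: now compute (21/761).
Reciprocity: 21 ≡ 1 and 761 ≡ 1 (mod 4), so (21/761) = +(761/21).
Reduce top mod 21: now compute (5/21).
Reciprocity: 5 ≡ 1 and 21 ≡ 1 (mod 4), so (5/21) = +(21/5).
Reduce top mod 5: now compute (1/5).
Reached (1/5) = 1. Collecting the sign flips along the way, the symbol is +1.

1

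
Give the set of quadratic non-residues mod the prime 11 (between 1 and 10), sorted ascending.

2 6 7 8 10

Square k = 1,…,5 (k and 11−k give the same square):
1²=1, 2²=4, 3²=9, 4²≡5, 5²≡3 (mod 11).
The residues are {1, 3, 4, 5, 9}; the non-residues are the remaining 5 nonzero classes.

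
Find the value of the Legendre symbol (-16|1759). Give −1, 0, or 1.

First reduce: -16 ≡ 1743 (mod 1759).
Reciprocity: 1743 ≡ 3 and 1759 ≡ 3 (mod 4), so (1743/1759) = −(1759/1743).
Reduce top mod 1743: now compute (16/1743).
Pull out 2^4: since 1743 ≡ 7 (mod 8), (2/1743) = +1, so (2/1743)^4 = +1.
Reached (1/1743) = 1. Collecting the sign flips along the way, the symbol is -1.

-1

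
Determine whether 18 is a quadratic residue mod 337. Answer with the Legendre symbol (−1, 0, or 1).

1

Pull out 2: since 337 ≡ 1 (mod 8), (2/337) = +1.
Reciprocity: 9 ≡ 1 and 337 ≡ 1 (mod 4), so (9/337) = +(337/9).
Reduce top mod 9: now compute (4/9).
Pull out 2^2: since 9 ≡ 1 (mod 8), (2/9) = +1, so (2/9)^2 = +1.
Reached (1/9) = 1. Collecting the sign flips along the way, the symbol is +1.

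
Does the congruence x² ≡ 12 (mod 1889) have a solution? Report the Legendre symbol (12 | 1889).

Pull out 2^2: since 1889 ≡ 1 (mod 8), (2/1889) = +1, so (2/1889)^2 = +1.
Reciprocity: 3 ≡ 3 and 1889 ≡ 1 (mod 4), so (3/1889) = +(1889/3).
Reduce top mod 3: now compute (2/3).
Pull out 2: since 3 ≡ 3 (mod 8), (2/3) = -1.
Reached (1/3) = 1. Collecting the sign flips along the way, the symbol is -1.

-1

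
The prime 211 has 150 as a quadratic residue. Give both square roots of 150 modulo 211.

19, 192

Since 211 ≡ 3 (mod 4), a square root of 150 is 150^((211+1)/4) = 150^53 mod 211.
Repeated squaring: 150^2≡134, 150^4≡21, 150^8≡19, 150^16≡150, 150^32≡134 (mod 211).
150^53 = 150^(32+16+4+1) ≡ 19 (mod 211).
Check: 19² = 361 ≡ 150 (mod 211). The two roots are 19 and 192.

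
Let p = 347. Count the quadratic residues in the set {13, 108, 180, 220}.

2

(13/347) = +1 → QR.
(108/347) = +1 → QR.
(180/347) = -1 → non-residue.
(220/347) = -1 → non-residue.
Total quadratic residues among the 4: 2.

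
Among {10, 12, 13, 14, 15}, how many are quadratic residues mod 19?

0

(10/19) = -1 → non-residue.
(12/19) = -1 → non-residue.
(13/19) = -1 → non-residue.
(14/19) = -1 → non-residue.
(15/19) = -1 → non-residue.
Total quadratic residues among the 5: 0.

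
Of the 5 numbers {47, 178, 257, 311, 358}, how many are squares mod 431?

1

(47/431) = -1 → non-residue.
(178/431) = -1 → non-residue.
(257/431) = -1 → non-residue.
(311/431) = -1 → non-residue.
(358/431) = +1 → QR.
Total quadratic residues among the 5: 1.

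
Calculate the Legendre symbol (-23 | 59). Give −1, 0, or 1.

1

Euler's criterion: (-23/59) ≡ 36^29 (mod 59).
36^2 ≡ 57 (mod 59)
36^4 ≡ 4 (mod 59)
36^8 ≡ 16 (mod 59)
36^16 ≡ 20 (mod 59)
36^29 = 36^(16+8+4+1) ≡ 1 (mod 59).
Result is 1, so (-23/59) = 1.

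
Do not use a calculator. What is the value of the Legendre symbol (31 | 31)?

0

First reduce: 31 ≡ 0 (mod 31).
Top reduces to 0: gcd > 1, so the symbol is 0.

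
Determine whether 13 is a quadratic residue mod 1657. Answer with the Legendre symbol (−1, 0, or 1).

-1

Reciprocity: 13 ≡ 1 and 1657 ≡ 1 (mod 4), so (13/1657) = +(1657/13).
Reduce top mod 13: now compute (6/13).
Pull out 2: since 13 ≡ 5 (mod 8), (2/13) = -1.
Reciprocity: 3 ≡ 3 and 13 ≡ 1 (mod 4), so (3/13) = +(13/3).
Reduce top mod 3: now compute (1/3).
Reached (1/3) = 1. Collecting the sign flips along the way, the symbol is -1.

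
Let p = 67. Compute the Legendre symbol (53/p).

Reciprocity: 53 ≡ 1 and 67 ≡ 3 (mod 4), so (53/67) = +(67/53).
Reduce top mod 53: now compute (14/53).
Pull out 2: since 53 ≡ 5 (mod 8), (2/53) = -1.
Reciprocity: 7 ≡ 3 and 53 ≡ 1 (mod 4), so (7/53) = +(53/7).
Reduce top mod 7: now compute (4/7).
Pull out 2^2: since 7 ≡ 7 (mod 8), (2/7) = +1, so (2/7)^2 = +1.
Reached (1/7) = 1. Collecting the sign flips along the way, the symbol is -1.

-1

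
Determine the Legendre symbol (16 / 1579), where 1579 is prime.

Pull out 2^4: since 1579 ≡ 3 (mod 8), (2/1579) = -1, so (2/1579)^4 = +1.
Reached (1/1579) = 1. Collecting the sign flips along the way, the symbol is +1.

1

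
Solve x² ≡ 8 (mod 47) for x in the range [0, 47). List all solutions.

Since 47 ≡ 3 (mod 4), a square root of 8 is 8^((47+1)/4) = 8^12 mod 47.
Repeated squaring: 8^2≡17, 8^4≡7, 8^8≡2 (mod 47).
8^12 = 8^(8+4) ≡ 14 (mod 47).
Check: 14² = 196 ≡ 8 (mod 47). The two roots are 14 and 33.

14, 33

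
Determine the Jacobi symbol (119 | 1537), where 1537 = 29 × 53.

-1

Reciprocity: 119 ≡ 3 and 1537 ≡ 1 (mod 4), so (119/1537) = +(1537/119).
Reduce top mod 119: now compute (109/119).
Reciprocity: 109 ≡ 1 and 119 ≡ 3 (mod 4), so (109/119) = +(119/109).
Reduce top mod 109: now compute (10/109).
Pull out 2: since 109 ≡ 5 (mod 8), (2/109) = -1.
Reciprocity: 5 ≡ 1 and 109 ≡ 1 (mod 4), so (5/109) = +(109/5).
Reduce top mod 5: now compute (4/5).
Pull out 2^2: since 5 ≡ 5 (mod 8), (2/5) = -1, so (2/5)^2 = +1.
Reached (1/5) = 1. Collecting the sign flips along the way, the symbol is -1.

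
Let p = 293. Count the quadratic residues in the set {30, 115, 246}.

1

(30/293) = -1 → non-residue.
(115/293) = +1 → QR.
(246/293) = -1 → non-residue.
Total quadratic residues among the 3: 1.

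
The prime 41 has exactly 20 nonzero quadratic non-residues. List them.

Square k = 1,…,20 (k and 41−k give the same square):
1²=1, 2²=4, 3²=9, 4²=16, 5²=25, 6²=36, 7²≡8, 8²≡23, 9²≡40, 10²≡18, 11²≡39, 12²≡21, 13²≡5, 14²≡32, 15²≡20, 16²≡10, 17²≡2, 18²≡37, 19²≡33, 20²≡31 (mod 41).
The residues are {1, 2, 4, 5, 8, 9, 10, 16, 18, 20, 21, 23, 25, 31, 32, 33, 36, 37, 39, 40}; the non-residues are the remaining 20 nonzero classes.

3, 6, 7, 11, 12, 13, 14, 15, 17, 19, 22, 24, 26, 27, 28, 29, 30, 34, 35, 38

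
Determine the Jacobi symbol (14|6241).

Pull out 2: since 6241 ≡ 1 (mod 8), (2/6241) = +1.
Reciprocity: 7 ≡ 3 and 6241 ≡ 1 (mod 4), so (7/6241) = +(6241/7).
Reduce top mod 7: now compute (4/7).
Pull out 2^2: since 7 ≡ 7 (mod 8), (2/7) = +1, so (2/7)^2 = +1.
Reached (1/7) = 1. Collecting the sign flips along the way, the symbol is +1.

1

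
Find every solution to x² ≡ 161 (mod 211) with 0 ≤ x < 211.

Since 211 ≡ 3 (mod 4), a square root of 161 is 161^((211+1)/4) = 161^53 mod 211.
Repeated squaring: 161^2≡179, 161^4≡180, 161^8≡117, 161^16≡185, 161^32≡43 (mod 211).
161^53 = 161^(32+16+4+1) ≡ 43 (mod 211).
Check: 43² = 1849 ≡ 161 (mod 211). The two roots are 43 and 168.

43, 168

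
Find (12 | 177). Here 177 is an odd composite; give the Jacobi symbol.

0

Pull out 2^2: since 177 ≡ 1 (mod 8), (2/177) = +1, so (2/177)^2 = +1.
Reciprocity: 3 ≡ 3 and 177 ≡ 1 (mod 4), so (3/177) = +(177/3).
Reduce top mod 3: now compute (0/3).
Top reduces to 0: gcd > 1, so the symbol is 0.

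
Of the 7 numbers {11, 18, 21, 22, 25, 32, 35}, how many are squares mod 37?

3

(11/37) = +1 → QR.
(18/37) = -1 → non-residue.
(21/37) = +1 → QR.
(22/37) = -1 → non-residue.
(25/37) = +1 → QR.
(32/37) = -1 → non-residue.
(35/37) = -1 → non-residue.
Total quadratic residues among the 7: 3.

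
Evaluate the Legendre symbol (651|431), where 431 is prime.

1

Euler's criterion: (651/431) ≡ 220^215 (mod 431).
220^2 ≡ 128 (mod 431)
220^4 ≡ 6 (mod 431)
220^8 ≡ 36 (mod 431)
220^16 ≡ 3 (mod 431)
220^32 ≡ 9 (mod 431)
220^64 ≡ 81 (mod 431)
220^128 ≡ 96 (mod 431)
220^215 = 220^(128+64+16+4+2+1) ≡ 1 (mod 431).
Result is 1, so (651/431) = 1.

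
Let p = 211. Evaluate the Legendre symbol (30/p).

Pull out 2: since 211 ≡ 3 (mod 8), (2/211) = -1.
Reciprocity: 15 ≡ 3 and 211 ≡ 3 (mod 4), so (15/211) = −(211/15).
Reduce top mod 15: now compute (1/15).
Reached (1/15) = 1. Collecting the sign flips along the way, the symbol is +1.

1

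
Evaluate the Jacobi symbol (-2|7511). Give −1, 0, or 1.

-1

First reduce: -2 ≡ 7509 (mod 7511).
Reciprocity: 7509 ≡ 1 and 7511 ≡ 3 (mod 4), so (7509/7511) = +(7511/7509).
Reduce top mod 7509: now compute (2/7509).
Pull out 2: since 7509 ≡ 5 (mod 8), (2/7509) = -1.
Reached (1/7509) = 1. Collecting the sign flips along the way, the symbol is -1.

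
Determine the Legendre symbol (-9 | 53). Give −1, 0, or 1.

1

First reduce: -9 ≡ 44 (mod 53).
Pull out 2^2: since 53 ≡ 5 (mod 8), (2/53) = -1, so (2/53)^2 = +1.
Reciprocity: 11 ≡ 3 and 53 ≡ 1 (mod 4), so (11/53) = +(53/11).
Reduce top mod 11: now compute (9/11).
Reciprocity: 9 ≡ 1 and 11 ≡ 3 (mod 4), so (9/11) = +(11/9).
Reduce top mod 9: now compute (2/9).
Pull out 2: since 9 ≡ 1 (mod 8), (2/9) = +1.
Reached (1/9) = 1. Collecting the sign flips along the way, the symbol is +1.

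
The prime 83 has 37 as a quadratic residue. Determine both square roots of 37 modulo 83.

28, 55

Since 83 ≡ 3 (mod 4), a square root of 37 is 37^((83+1)/4) = 37^21 mod 83.
Repeated squaring: 37^2≡41, 37^4≡21, 37^8≡26, 37^16≡12 (mod 83).
37^21 = 37^(16+4+1) ≡ 28 (mod 83).
Check: 28² = 784 ≡ 37 (mod 83). The two roots are 28 and 55.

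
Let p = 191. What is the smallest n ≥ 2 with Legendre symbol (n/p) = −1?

(2/191) = +1, so 2 is a residue.
(3/191) = +1, so 3 is a residue.
(4/191) = +1, so 4 is a residue.
(5/191) = +1, so 5 is a residue.
(6/191) = +1, so 6 is a residue.
(7/191) = −1, so 7 is the smallest positive non-residue mod 191.

7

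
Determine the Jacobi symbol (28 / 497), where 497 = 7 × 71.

0

Pull out 2^2: since 497 ≡ 1 (mod 8), (2/497) = +1, so (2/497)^2 = +1.
Reciprocity: 7 ≡ 3 and 497 ≡ 1 (mod 4), so (7/497) = +(497/7).
Reduce top mod 7: now compute (0/7).
Top reduces to 0: gcd > 1, so the symbol is 0.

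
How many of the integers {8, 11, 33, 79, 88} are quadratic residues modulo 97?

(8/97) = +1 → QR.
(11/97) = +1 → QR.
(33/97) = +1 → QR.
(79/97) = +1 → QR.
(88/97) = +1 → QR.
Total quadratic residues among the 5: 5.

5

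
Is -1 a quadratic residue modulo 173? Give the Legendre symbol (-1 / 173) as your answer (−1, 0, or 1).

First reduce: -1 ≡ 172 (mod 173).
Pull out 2^2: since 173 ≡ 5 (mod 8), (2/173) = -1, so (2/173)^2 = +1.
Reciprocity: 43 ≡ 3 and 173 ≡ 1 (mod 4), so (43/173) = +(173/43).
Reduce top mod 43: now compute (1/43).
Reached (1/43) = 1. Collecting the sign flips along the way, the symbol is +1.

1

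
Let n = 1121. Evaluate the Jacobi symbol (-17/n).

1

First reduce: -17 ≡ 1104 (mod 1121).
Pull out 2^4: since 1121 ≡ 1 (mod 8), (2/1121) = +1, so (2/1121)^4 = +1.
Reciprocity: 69 ≡ 1 and 1121 ≡ 1 (mod 4), so (69/1121) = +(1121/69).
Reduce top mod 69: now compute (17/69).
Reciprocity: 17 ≡ 1 and 69 ≡ 1 (mod 4), so (17/69) = +(69/17).
Reduce top mod 17: now compute (1/17).
Reached (1/17) = 1. Collecting the sign flips along the way, the symbol is +1.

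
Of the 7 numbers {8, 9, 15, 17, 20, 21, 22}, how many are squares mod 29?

(8/29) = -1 → non-residue.
(9/29) = +1 → QR.
(15/29) = -1 → non-residue.
(17/29) = -1 → non-residue.
(20/29) = +1 → QR.
(21/29) = -1 → non-residue.
(22/29) = +1 → QR.
Total quadratic residues among the 7: 3.

3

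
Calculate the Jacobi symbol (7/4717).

-1

Reciprocity: 7 ≡ 3 and 4717 ≡ 1 (mod 4), so (7/4717) = +(4717/7).
Reduce top mod 7: now compute (6/7).
Pull out 2: since 7 ≡ 7 (mod 8), (2/7) = +1.
Reciprocity: 3 ≡ 3 and 7 ≡ 3 (mod 4), so (3/7) = −(7/3).
Reduce top mod 3: now compute (1/3).
Reached (1/3) = 1. Collecting the sign flips along the way, the symbol is -1.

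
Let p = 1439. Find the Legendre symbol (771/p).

-1

Reciprocity: 771 ≡ 3 and 1439 ≡ 3 (mod 4), so (771/1439) = −(1439/771).
Reduce top mod 771: now compute (668/771).
Pull out 2^2: since 771 ≡ 3 (mod 8), (2/771) = -1, so (2/771)^2 = +1.
Reciprocity: 167 ≡ 3 and 771 ≡ 3 (mod 4), so (167/771) = −(771/167).
Reduce top mod 167: now compute (103/167).
Reciprocity: 103 ≡ 3 and 167 ≡ 3 (mod 4), so (103/167) = −(167/103).
Reduce top mod 103: now compute (64/103).
Pull out 2^6: since 103 ≡ 7 (mod 8), (2/103) = +1, so (2/103)^6 = +1.
Reached (1/103) = 1. Collecting the sign flips along the way, the symbol is -1.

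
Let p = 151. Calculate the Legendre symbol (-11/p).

Euler's criterion: (-11/151) ≡ 140^75 (mod 151).
140^2 ≡ 121 (mod 151)
140^4 ≡ 145 (mod 151)
140^8 ≡ 36 (mod 151)
140^16 ≡ 88 (mod 151)
140^32 ≡ 43 (mod 151)
140^64 ≡ 37 (mod 151)
140^75 = 140^(64+8+2+1) ≡ 150 (mod 151).
Result is 150 ≡ −1, so (-11/151) = −1.

-1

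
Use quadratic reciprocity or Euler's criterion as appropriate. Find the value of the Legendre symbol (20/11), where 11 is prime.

Euler's criterion: (20/11) ≡ 9^5 (mod 11).
9^2 ≡ 4 (mod 11)
9^4 ≡ 5 (mod 11)
9^5 = 9^(4+1) ≡ 1 (mod 11).
Result is 1, so (20/11) = 1.

1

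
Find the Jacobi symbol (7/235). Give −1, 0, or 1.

Reciprocity: 7 ≡ 3 and 235 ≡ 3 (mod 4), so (7/235) = −(235/7).
Reduce top mod 7: now compute (4/7).
Pull out 2^2: since 7 ≡ 7 (mod 8), (2/7) = +1, so (2/7)^2 = +1.
Reached (1/7) = 1. Collecting the sign flips along the way, the symbol is -1.

-1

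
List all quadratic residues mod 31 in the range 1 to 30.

Square k = 1,…,15 (k and 31−k give the same square):
1²=1, 2²=4, 3²=9, 4²=16, 5²=25, 6²≡5, 7²≡18, 8²≡2, 9²≡19, 10²≡7, 11²≡28, 12²≡20, 13²≡14, 14²≡10, 15²≡8 (mod 31).
So the quadratic residues mod 31 are {1, 2, 4, 5, 7, 8, 9, 10, 14, 16, 18, 19, 20, 25, 28}.

1, 2, 4, 5, 7, 8, 9, 10, 14, 16, 18, 19, 20, 25, 28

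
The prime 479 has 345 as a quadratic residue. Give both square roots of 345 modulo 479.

Since 479 ≡ 3 (mod 4), a square root of 345 is 345^((479+1)/4) = 345^120 mod 479.
Repeated squaring: 345^2≡233, 345^4≡162, 345^8≡378, 345^16≡142, 345^32≡46, 345^64≡200 (mod 479).
345^120 = 345^(64+32+16+8) ≡ 377 (mod 479).
Check: 377² = 142129 ≡ 345 (mod 479). The two roots are 102 and 377.

102, 377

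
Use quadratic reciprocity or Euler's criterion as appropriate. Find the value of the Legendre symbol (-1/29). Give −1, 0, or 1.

1

Euler's criterion: (-1/29) ≡ 28^14 (mod 29).
28^2 ≡ 1 (mod 29)
28^4 ≡ 1 (mod 29)
28^8 ≡ 1 (mod 29)
28^14 = 28^(8+4+2) ≡ 1 (mod 29).
Result is 1, so (-1/29) = 1.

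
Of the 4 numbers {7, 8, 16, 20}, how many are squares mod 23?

(7/23) = -1 → non-residue.
(8/23) = +1 → QR.
(16/23) = +1 → QR.
(20/23) = -1 → non-residue.
Total quadratic residues among the 4: 2.

2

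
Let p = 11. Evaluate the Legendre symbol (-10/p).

First reduce: -10 ≡ 1 (mod 11).
Reached (1/11) = 1. Collecting the sign flips along the way, the symbol is +1.

1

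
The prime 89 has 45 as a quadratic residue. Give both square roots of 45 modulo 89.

32, 57

89 ≡ 1 (mod 4), so we find a root by search.
Trying successive values, 32² = 1024 ≡ 45 (mod 89). The other root is 89 − 32 = 57.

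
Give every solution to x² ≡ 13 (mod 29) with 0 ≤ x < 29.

10, 19

29 ≡ 1 (mod 4), so we find a root by search.
Trying successive values, 10² = 100 ≡ 13 (mod 29). The other root is 29 − 10 = 19.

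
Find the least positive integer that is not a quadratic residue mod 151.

3

(2/151) = +1, so 2 is a residue.
(3/151) = −1, so 3 is the smallest positive non-residue mod 151.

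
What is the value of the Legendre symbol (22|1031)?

1

Pull out 2: since 1031 ≡ 7 (mod 8), (2/1031) = +1.
Reciprocity: 11 ≡ 3 and 1031 ≡ 3 (mod 4), so (11/1031) = −(1031/11).
Reduce top mod 11: now compute (8/11).
Pull out 2^3: since 11 ≡ 3 (mod 8), (2/11) = -1, so (2/11)^3 = -1.
Reached (1/11) = 1. Collecting the sign flips along the way, the symbol is +1.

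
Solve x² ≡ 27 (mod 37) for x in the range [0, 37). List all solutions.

37 ≡ 1 (mod 4), so we find a root by search.
Trying successive values, 8² = 64 ≡ 27 (mod 37). The other root is 37 − 8 = 29.

8, 29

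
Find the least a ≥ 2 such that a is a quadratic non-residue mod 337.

5

(2/337) = +1, so 2 is a residue.
(3/337) = +1, so 3 is a residue.
(4/337) = +1, so 4 is a residue.
(5/337) = −1, so 5 is the smallest positive non-residue mod 337.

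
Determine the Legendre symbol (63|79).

Reciprocity: 63 ≡ 3 and 79 ≡ 3 (mod 4), so (63/79) = −(79/63).
Reduce top mod 63: now compute (16/63).
Pull out 2^4: since 63 ≡ 7 (mod 8), (2/63) = +1, so (2/63)^4 = +1.
Reached (1/63) = 1. Collecting the sign flips along the way, the symbol is -1.

-1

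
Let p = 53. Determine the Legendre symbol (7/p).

1

Reciprocity: 7 ≡ 3 and 53 ≡ 1 (mod 4), so (7/53) = +(53/7).
Reduce top mod 7: now compute (4/7).
Pull out 2^2: since 7 ≡ 7 (mod 8), (2/7) = +1, so (2/7)^2 = +1.
Reached (1/7) = 1. Collecting the sign flips along the way, the symbol is +1.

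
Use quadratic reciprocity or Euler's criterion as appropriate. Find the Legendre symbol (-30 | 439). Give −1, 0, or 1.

1

First reduce: -30 ≡ 409 (mod 439).
Reciprocity: 409 ≡ 1 and 439 ≡ 3 (mod 4), so (409/439) = +(439/409).
Reduce top mod 409: now compute (30/409).
Pull out 2: since 409 ≡ 1 (mod 8), (2/409) = +1.
Reciprocity: 15 ≡ 3 and 409 ≡ 1 (mod 4), so (15/409) = +(409/15).
Reduce top mod 15: now compute (4/15).
Pull out 2^2: since 15 ≡ 7 (mod 8), (2/15) = +1, so (2/15)^2 = +1.
Reached (1/15) = 1. Collecting the sign flips along the way, the symbol is +1.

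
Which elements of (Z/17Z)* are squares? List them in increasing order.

Square k = 1,…,8 (k and 17−k give the same square):
1²=1, 2²=4, 3²=9, 4²=16, 5²≡8, 6²≡2, 7²≡15, 8²≡13 (mod 17).
So the quadratic residues mod 17 are {1, 2, 4, 8, 9, 13, 15, 16}.

1,2,4,8,9,13,15,16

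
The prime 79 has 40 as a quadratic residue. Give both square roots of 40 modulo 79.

Since 79 ≡ 3 (mod 4), a square root of 40 is 40^((79+1)/4) = 40^20 mod 79.
Repeated squaring: 40^2≡20, 40^4≡5, 40^8≡25, 40^16≡72 (mod 79).
40^20 = 40^(16+4) ≡ 44 (mod 79).
Check: 44² = 1936 ≡ 40 (mod 79). The two roots are 35 and 44.

35, 44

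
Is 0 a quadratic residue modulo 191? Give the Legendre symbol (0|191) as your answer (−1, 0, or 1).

Top reduces to 0: gcd > 1, so the symbol is 0.

0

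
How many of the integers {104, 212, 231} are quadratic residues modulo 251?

(104/251) = -1 → non-residue.
(212/251) = -1 → non-residue.
(231/251) = -1 → non-residue.
Total quadratic residues among the 3: 0.

0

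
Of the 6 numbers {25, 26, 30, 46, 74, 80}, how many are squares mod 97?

(25/97) = +1 → QR.
(26/97) = -1 → non-residue.
(30/97) = -1 → non-residue.
(46/97) = -1 → non-residue.
(74/97) = -1 → non-residue.
(80/97) = -1 → non-residue.
Total quadratic residues among the 6: 1.

1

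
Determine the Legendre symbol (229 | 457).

Reciprocity: 229 ≡ 1 and 457 ≡ 1 (mod 4), so (229/457) = +(457/229).
Reduce top mod 229: now compute (228/229).
Pull out 2^2: since 229 ≡ 5 (mod 8), (2/229) = -1, so (2/229)^2 = +1.
Reciprocity: 57 ≡ 1 and 229 ≡ 1 (mod 4), so (57/229) = +(229/57).
Reduce top mod 57: now compute (1/57).
Reached (1/57) = 1. Collecting the sign flips along the way, the symbol is +1.

1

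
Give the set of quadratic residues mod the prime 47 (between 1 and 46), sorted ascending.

Square k = 1,…,23 (k and 47−k give the same square):
1²=1, 2²=4, 3²=9, 4²=16, 5²=25, 6²=36, 7²≡2, 8²≡17, 9²≡34, 10²≡6, 11²≡27, 12²≡3, 13²≡28, 14²≡8, 15²≡37, 16²≡21, 17²≡7, 18²≡42, 19²≡32, 20²≡24, 21²≡18, 22²≡14, 23²≡12 (mod 47).
So the quadratic residues mod 47 are {1, 2, 3, 4, 6, 7, 8, 9, 12, 14, 16, 17, 18, 21, 24, 25, 27, 28, 32, 34, 36, 37, 42}.

1,2,3,4,6,7,8,9,12,14,16,17,18,21,24,25,27,28,32,34,36,37,42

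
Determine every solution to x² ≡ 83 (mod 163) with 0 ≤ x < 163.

Since 163 ≡ 3 (mod 4), a square root of 83 is 83^((163+1)/4) = 83^41 mod 163.
Repeated squaring: 83^2≡43, 83^4≡56, 83^8≡39, 83^16≡54, 83^32≡145 (mod 163).
83^41 = 83^(32+8+1) ≡ 88 (mod 163).
Check: 88² = 7744 ≡ 83 (mod 163). The two roots are 75 and 88.

75, 88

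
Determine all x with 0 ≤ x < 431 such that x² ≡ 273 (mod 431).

Since 431 ≡ 3 (mod 4), a square root of 273 is 273^((431+1)/4) = 273^108 mod 431.
Repeated squaring: 273^2≡397, 273^4≡294, 273^8≡236, 273^16≡97, 273^32≡358, 273^64≡157 (mod 431).
273^108 = 273^(64+32+8+4) ≡ 61 (mod 431).
Check: 61² = 3721 ≡ 273 (mod 431). The two roots are 61 and 370.

61, 370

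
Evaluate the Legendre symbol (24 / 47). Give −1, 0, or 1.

1

Pull out 2^3: since 47 ≡ 7 (mod 8), (2/47) = +1, so (2/47)^3 = +1.
Reciprocity: 3 ≡ 3 and 47 ≡ 3 (mod 4), so (3/47) = −(47/3).
Reduce top mod 3: now compute (2/3).
Pull out 2: since 3 ≡ 3 (mod 8), (2/3) = -1.
Reached (1/3) = 1. Collecting the sign flips along the way, the symbol is +1.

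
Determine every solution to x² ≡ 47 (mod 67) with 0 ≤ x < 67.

Since 67 ≡ 3 (mod 4), a square root of 47 is 47^((67+1)/4) = 47^17 mod 67.
Repeated squaring: 47^2≡65, 47^4≡4, 47^8≡16, 47^16≡55 (mod 67).
47^17 = 47^(16+1) ≡ 39 (mod 67).
Check: 39² = 1521 ≡ 47 (mod 67). The two roots are 28 and 39.

28, 39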